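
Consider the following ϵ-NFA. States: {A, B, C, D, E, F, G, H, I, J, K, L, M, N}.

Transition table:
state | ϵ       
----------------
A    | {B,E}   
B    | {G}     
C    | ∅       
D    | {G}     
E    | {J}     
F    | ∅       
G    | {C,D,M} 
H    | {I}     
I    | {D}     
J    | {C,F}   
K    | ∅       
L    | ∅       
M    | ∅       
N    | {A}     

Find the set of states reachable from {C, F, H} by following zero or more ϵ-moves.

{C, D, F, G, H, I, M}

Start with {C, F, H}.
From H via ϵ: add I.
From I via ϵ: add D.
From D via ϵ: add G.
From G via ϵ: add M.
No new states can be added; the closed set is {C, D, F, G, H, I, M}.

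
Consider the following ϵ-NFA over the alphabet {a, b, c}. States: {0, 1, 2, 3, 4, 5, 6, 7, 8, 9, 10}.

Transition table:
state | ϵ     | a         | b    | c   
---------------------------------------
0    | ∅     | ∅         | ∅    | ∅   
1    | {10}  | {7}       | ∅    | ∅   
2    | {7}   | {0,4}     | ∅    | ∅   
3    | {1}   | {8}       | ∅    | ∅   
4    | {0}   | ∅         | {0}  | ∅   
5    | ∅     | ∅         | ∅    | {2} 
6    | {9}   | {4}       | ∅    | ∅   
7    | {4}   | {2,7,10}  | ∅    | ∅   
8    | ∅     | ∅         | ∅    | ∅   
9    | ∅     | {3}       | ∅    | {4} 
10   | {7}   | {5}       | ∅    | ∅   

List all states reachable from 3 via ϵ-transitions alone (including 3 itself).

Start with {3}.
From 3 via ϵ: add 1.
From 1 via ϵ: add 10.
From 10 via ϵ: add 7.
From 7 via ϵ: add 4.
From 4 via ϵ: add 0.
No new states can be added; the closed set is {0, 1, 3, 4, 7, 10}.

{0, 1, 3, 4, 7, 10}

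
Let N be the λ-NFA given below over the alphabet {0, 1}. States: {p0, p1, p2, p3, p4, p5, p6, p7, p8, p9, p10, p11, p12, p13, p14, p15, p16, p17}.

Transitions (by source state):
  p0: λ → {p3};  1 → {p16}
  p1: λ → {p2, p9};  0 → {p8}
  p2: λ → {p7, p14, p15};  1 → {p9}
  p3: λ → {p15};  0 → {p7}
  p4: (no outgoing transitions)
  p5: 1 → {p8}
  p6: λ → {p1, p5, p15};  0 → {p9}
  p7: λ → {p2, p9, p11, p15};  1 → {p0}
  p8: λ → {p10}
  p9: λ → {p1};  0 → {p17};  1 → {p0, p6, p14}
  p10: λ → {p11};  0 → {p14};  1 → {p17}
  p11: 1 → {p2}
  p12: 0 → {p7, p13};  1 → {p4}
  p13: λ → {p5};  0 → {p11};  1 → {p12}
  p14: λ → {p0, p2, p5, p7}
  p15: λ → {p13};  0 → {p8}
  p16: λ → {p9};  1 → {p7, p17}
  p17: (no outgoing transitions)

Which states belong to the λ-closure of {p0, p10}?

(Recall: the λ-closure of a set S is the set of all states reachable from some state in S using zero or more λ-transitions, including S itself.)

{p0, p3, p5, p10, p11, p13, p15}

Start with {p0, p10}.
From p0 via λ: add p3.
From p10 via λ: add p11.
From p3 via λ: add p15.
From p15 via λ: add p13.
From p13 via λ: add p5.
No new states can be added; the closed set is {p0, p3, p5, p10, p11, p13, p15}.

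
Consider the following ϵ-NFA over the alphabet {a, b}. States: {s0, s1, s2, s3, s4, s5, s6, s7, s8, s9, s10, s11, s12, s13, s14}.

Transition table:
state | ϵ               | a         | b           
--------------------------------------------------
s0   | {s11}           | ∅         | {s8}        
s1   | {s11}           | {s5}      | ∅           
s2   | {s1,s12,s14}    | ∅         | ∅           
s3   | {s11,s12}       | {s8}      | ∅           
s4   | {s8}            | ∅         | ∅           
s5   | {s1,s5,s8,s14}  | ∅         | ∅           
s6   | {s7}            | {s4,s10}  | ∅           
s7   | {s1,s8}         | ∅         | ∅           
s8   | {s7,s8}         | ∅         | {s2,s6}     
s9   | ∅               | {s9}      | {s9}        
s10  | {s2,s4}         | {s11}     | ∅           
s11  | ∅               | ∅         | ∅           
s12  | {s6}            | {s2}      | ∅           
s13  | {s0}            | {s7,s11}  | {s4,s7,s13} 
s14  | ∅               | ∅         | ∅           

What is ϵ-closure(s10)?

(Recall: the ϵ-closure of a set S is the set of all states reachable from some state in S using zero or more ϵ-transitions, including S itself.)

{s1, s2, s4, s6, s7, s8, s10, s11, s12, s14}

Start with {s10}.
From s10 via ϵ: add s2, s4.
From s2 via ϵ: add s1, s12, s14.
From s4 via ϵ: add s8.
From s1 via ϵ: add s11.
From s8 via ϵ: add s7.
From s12 via ϵ: add s6.
No new states can be added; the closed set is {s1, s2, s4, s6, s7, s8, s10, s11, s12, s14}.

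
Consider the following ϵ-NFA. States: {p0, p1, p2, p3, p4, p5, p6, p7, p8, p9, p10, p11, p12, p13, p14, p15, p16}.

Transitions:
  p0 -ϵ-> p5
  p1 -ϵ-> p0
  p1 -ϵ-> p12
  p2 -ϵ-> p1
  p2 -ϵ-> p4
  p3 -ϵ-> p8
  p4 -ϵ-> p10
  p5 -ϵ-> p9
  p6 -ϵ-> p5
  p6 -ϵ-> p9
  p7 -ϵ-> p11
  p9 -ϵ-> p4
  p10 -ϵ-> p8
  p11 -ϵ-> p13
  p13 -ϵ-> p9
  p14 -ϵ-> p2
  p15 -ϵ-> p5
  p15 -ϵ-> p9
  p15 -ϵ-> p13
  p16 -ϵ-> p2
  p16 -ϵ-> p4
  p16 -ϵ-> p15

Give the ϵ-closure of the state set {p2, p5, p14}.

{p0, p1, p2, p4, p5, p8, p9, p10, p12, p14}

Start with {p2, p5, p14}.
From p2 via ϵ: add p1, p4.
From p5 via ϵ: add p9.
From p1 via ϵ: add p0, p12.
From p4 via ϵ: add p10.
From p10 via ϵ: add p8.
No new states can be added; the closed set is {p0, p1, p2, p4, p5, p8, p9, p10, p12, p14}.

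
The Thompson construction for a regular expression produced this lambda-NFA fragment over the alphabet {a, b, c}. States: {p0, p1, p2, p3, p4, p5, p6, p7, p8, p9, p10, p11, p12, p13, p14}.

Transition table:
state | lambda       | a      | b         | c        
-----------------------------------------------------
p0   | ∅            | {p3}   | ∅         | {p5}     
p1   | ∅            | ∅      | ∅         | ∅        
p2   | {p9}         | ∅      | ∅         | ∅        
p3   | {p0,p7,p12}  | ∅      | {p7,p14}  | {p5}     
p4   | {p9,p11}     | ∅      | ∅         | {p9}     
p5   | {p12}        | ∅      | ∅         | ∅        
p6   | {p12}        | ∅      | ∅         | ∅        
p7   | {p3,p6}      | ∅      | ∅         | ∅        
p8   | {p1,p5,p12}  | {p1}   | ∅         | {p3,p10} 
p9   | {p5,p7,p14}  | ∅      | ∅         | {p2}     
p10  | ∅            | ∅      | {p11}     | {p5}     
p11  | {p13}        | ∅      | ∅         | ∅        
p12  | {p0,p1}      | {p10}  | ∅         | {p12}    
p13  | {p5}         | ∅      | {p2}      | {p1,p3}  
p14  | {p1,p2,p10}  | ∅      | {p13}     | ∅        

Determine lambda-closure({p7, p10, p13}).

Start with {p7, p10, p13}.
From p7 via lambda: add p3, p6.
From p13 via lambda: add p5.
From p3 via lambda: add p0, p12.
From p12 via lambda: add p1.
No new states can be added; the closed set is {p0, p1, p3, p5, p6, p7, p10, p12, p13}.

{p0, p1, p3, p5, p6, p7, p10, p12, p13}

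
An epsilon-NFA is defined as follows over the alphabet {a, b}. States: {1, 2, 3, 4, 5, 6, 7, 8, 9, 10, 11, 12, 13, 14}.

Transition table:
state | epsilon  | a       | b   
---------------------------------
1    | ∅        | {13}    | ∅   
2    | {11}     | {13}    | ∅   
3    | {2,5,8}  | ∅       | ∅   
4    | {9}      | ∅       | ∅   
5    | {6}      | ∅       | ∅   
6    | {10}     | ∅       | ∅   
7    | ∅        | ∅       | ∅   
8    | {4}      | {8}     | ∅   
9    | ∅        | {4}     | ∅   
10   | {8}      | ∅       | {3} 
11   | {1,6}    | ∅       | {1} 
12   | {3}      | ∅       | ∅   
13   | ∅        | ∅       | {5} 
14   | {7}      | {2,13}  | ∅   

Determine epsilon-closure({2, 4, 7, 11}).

{1, 2, 4, 6, 7, 8, 9, 10, 11}

Start with {2, 4, 7, 11}.
From 4 via epsilon: add 9.
From 11 via epsilon: add 1, 6.
From 6 via epsilon: add 10.
From 10 via epsilon: add 8.
No new states can be added; the closed set is {1, 2, 4, 6, 7, 8, 9, 10, 11}.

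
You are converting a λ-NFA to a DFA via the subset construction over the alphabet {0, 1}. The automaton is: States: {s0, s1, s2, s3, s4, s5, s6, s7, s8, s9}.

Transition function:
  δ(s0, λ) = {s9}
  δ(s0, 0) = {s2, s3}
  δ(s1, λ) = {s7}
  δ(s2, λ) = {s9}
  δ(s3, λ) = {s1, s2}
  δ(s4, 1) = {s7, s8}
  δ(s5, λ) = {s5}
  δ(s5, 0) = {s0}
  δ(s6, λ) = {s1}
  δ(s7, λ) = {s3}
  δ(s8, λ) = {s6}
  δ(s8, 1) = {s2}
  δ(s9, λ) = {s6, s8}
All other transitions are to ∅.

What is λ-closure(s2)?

{s1, s2, s3, s6, s7, s8, s9}

Start with {s2}.
From s2 via λ: add s9.
From s9 via λ: add s6, s8.
From s6 via λ: add s1.
From s1 via λ: add s7.
From s7 via λ: add s3.
No new states can be added; the closed set is {s1, s2, s3, s6, s7, s8, s9}.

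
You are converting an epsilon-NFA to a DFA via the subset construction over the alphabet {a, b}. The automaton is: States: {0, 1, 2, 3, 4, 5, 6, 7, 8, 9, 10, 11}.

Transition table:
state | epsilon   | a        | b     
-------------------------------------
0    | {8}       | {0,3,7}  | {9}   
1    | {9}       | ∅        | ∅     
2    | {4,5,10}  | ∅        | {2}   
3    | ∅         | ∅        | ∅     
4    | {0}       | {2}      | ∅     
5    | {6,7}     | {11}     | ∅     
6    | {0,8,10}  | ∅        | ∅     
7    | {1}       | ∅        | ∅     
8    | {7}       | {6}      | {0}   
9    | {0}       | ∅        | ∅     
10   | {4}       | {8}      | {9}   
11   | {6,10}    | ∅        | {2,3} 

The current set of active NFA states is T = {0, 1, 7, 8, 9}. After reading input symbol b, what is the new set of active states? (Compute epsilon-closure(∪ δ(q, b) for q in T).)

{0, 1, 7, 8, 9}

0 on b → {9}.
8 on b → {0}.
No b-transition from 1, 7, 9.
Union after reading b: {0, 9}.
Now take the epsilon-closure:
From 0 via epsilon: add 8.
From 8 via epsilon: add 7.
From 7 via epsilon: add 1.
No new states can be added; the closed set is {0, 1, 7, 8, 9}.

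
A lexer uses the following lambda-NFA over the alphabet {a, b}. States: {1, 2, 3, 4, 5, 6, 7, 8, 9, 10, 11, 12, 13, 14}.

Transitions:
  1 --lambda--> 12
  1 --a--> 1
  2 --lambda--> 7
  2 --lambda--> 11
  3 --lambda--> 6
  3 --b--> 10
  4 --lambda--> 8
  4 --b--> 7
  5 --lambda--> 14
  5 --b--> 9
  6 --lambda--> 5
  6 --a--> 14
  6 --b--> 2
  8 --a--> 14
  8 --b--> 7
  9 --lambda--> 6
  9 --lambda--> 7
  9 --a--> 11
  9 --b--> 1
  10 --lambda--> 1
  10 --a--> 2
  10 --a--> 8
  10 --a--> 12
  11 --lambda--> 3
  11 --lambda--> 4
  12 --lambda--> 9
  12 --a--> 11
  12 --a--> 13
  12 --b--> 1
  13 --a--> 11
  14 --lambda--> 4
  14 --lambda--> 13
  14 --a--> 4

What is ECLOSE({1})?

{1, 4, 5, 6, 7, 8, 9, 12, 13, 14}

Start with {1}.
From 1 via lambda: add 12.
From 12 via lambda: add 9.
From 9 via lambda: add 6, 7.
From 6 via lambda: add 5.
From 5 via lambda: add 14.
From 14 via lambda: add 4, 13.
From 4 via lambda: add 8.
No new states can be added; the closed set is {1, 4, 5, 6, 7, 8, 9, 12, 13, 14}.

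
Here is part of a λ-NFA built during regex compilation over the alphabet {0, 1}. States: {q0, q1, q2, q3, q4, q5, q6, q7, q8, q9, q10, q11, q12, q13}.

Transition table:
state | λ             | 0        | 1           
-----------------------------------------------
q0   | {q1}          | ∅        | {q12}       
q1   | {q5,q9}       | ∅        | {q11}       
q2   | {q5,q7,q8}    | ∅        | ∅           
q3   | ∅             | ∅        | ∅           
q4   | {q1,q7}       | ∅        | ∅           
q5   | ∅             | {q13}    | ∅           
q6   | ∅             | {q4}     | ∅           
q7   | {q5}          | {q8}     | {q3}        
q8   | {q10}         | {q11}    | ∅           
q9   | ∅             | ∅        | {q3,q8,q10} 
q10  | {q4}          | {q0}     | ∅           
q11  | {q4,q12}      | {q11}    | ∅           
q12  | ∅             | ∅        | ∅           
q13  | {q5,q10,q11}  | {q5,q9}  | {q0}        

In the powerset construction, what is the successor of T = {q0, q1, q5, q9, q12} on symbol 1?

{q1, q3, q4, q5, q7, q8, q9, q10, q11, q12}

q0 on 1 → {q12}.
q1 on 1 → {q11}.
q9 on 1 → {q3, q8, q10}.
No 1-transition from q5, q12.
Union after reading 1: {q3, q8, q10, q11, q12}.
Now take the λ-closure:
From q10 via λ: add q4.
From q4 via λ: add q1, q7.
From q1 via λ: add q5, q9.
No new states can be added; the closed set is {q1, q3, q4, q5, q7, q8, q9, q10, q11, q12}.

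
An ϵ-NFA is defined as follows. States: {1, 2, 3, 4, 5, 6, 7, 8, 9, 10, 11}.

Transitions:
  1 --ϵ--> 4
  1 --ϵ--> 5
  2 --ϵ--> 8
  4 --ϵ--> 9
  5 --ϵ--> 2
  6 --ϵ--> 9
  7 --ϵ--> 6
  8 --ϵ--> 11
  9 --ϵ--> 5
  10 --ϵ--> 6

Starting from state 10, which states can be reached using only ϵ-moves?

Start with {10}.
From 10 via ϵ: add 6.
From 6 via ϵ: add 9.
From 9 via ϵ: add 5.
From 5 via ϵ: add 2.
From 2 via ϵ: add 8.
From 8 via ϵ: add 11.
No new states can be added; the closed set is {2, 5, 6, 8, 9, 10, 11}.

{2, 5, 6, 8, 9, 10, 11}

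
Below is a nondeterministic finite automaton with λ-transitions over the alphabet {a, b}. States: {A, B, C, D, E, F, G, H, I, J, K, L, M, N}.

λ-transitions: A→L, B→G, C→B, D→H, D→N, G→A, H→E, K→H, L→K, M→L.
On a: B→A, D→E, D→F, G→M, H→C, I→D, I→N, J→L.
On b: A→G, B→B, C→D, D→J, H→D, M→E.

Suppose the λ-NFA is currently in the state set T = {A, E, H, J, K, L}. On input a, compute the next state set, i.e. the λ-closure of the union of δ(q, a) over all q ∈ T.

H on a → {C}.
J on a → {L}.
No a-transition from A, E, K, L.
Union after reading a: {C, L}.
Now take the λ-closure:
From C via λ: add B.
From L via λ: add K.
From B via λ: add G.
From K via λ: add H.
From G via λ: add A.
From H via λ: add E.
No new states can be added; the closed set is {A, B, C, E, G, H, K, L}.

{A, B, C, E, G, H, K, L}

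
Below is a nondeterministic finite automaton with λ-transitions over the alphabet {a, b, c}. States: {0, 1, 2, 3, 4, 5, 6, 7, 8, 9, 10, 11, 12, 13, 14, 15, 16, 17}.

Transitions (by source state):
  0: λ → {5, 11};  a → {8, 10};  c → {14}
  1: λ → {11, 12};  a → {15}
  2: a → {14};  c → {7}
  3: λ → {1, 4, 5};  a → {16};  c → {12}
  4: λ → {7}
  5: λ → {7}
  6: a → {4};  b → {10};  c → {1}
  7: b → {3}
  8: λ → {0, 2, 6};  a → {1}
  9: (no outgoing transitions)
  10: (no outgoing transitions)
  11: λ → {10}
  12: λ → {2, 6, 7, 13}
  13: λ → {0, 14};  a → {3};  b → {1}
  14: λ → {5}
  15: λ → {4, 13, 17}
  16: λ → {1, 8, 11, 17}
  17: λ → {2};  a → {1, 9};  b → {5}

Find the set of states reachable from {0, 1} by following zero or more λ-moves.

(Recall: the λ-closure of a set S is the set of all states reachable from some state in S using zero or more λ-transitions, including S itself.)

{0, 1, 2, 5, 6, 7, 10, 11, 12, 13, 14}

Start with {0, 1}.
From 0 via λ: add 5, 11.
From 1 via λ: add 12.
From 5 via λ: add 7.
From 11 via λ: add 10.
From 12 via λ: add 2, 6, 13.
From 13 via λ: add 14.
No new states can be added; the closed set is {0, 1, 2, 5, 6, 7, 10, 11, 12, 13, 14}.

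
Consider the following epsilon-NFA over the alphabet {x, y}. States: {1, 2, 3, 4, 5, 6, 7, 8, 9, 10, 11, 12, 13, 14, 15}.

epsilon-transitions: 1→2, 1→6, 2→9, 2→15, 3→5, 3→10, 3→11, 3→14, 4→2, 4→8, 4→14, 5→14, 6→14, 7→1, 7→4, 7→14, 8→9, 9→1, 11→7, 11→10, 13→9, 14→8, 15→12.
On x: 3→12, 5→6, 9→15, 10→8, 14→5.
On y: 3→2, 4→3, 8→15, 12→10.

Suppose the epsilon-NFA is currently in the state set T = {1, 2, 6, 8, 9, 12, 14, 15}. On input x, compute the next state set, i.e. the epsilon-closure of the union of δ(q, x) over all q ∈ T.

{1, 2, 5, 6, 8, 9, 12, 14, 15}

9 on x → {15}.
14 on x → {5}.
No x-transition from 1, 2, 6, 8, 12, 15.
Union after reading x: {5, 15}.
Now take the epsilon-closure:
From 5 via epsilon: add 14.
From 15 via epsilon: add 12.
From 14 via epsilon: add 8.
From 8 via epsilon: add 9.
From 9 via epsilon: add 1.
From 1 via epsilon: add 2, 6.
No new states can be added; the closed set is {1, 2, 5, 6, 8, 9, 12, 14, 15}.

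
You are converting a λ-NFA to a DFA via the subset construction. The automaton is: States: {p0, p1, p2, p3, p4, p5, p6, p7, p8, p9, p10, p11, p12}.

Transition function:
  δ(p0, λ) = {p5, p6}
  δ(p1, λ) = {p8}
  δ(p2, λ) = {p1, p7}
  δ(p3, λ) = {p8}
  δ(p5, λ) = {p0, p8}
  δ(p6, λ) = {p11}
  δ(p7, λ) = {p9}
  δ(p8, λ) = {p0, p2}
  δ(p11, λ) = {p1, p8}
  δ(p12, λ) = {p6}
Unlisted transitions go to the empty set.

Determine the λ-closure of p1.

Start with {p1}.
From p1 via λ: add p8.
From p8 via λ: add p0, p2.
From p0 via λ: add p5, p6.
From p2 via λ: add p7.
From p6 via λ: add p11.
From p7 via λ: add p9.
No new states can be added; the closed set is {p0, p1, p2, p5, p6, p7, p8, p9, p11}.

{p0, p1, p2, p5, p6, p7, p8, p9, p11}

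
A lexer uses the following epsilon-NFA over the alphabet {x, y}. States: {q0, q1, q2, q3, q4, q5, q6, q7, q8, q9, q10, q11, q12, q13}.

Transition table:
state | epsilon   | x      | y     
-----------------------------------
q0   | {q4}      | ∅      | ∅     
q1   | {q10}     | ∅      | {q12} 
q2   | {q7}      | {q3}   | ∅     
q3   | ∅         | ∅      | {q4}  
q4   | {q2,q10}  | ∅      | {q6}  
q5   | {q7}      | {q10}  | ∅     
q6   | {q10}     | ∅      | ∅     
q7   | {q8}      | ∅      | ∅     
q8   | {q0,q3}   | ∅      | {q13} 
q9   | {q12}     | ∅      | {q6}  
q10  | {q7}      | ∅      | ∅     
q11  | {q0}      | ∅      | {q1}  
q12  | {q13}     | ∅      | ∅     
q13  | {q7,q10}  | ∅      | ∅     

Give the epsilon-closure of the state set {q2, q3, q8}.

Start with {q2, q3, q8}.
From q2 via epsilon: add q7.
From q8 via epsilon: add q0.
From q0 via epsilon: add q4.
From q4 via epsilon: add q10.
No new states can be added; the closed set is {q0, q2, q3, q4, q7, q8, q10}.

{q0, q2, q3, q4, q7, q8, q10}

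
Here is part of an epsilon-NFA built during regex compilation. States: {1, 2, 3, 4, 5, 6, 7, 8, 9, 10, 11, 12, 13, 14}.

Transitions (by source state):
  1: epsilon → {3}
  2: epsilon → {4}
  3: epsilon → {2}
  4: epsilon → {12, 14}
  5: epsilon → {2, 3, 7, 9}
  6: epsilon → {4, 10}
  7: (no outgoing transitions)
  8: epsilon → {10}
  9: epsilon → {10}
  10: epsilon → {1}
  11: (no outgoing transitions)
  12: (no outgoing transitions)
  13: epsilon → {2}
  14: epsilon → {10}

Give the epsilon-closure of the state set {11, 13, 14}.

Start with {11, 13, 14}.
From 13 via epsilon: add 2.
From 14 via epsilon: add 10.
From 2 via epsilon: add 4.
From 10 via epsilon: add 1.
From 1 via epsilon: add 3.
From 4 via epsilon: add 12.
No new states can be added; the closed set is {1, 2, 3, 4, 10, 11, 12, 13, 14}.

{1, 2, 3, 4, 10, 11, 12, 13, 14}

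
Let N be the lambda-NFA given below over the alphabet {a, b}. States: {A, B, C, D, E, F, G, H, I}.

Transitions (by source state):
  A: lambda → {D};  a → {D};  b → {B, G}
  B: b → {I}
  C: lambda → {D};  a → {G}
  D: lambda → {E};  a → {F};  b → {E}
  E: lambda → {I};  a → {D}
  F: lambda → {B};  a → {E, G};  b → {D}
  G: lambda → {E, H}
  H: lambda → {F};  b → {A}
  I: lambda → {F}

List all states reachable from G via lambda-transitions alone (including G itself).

Start with {G}.
From G via lambda: add E, H.
From E via lambda: add I.
From H via lambda: add F.
From F via lambda: add B.
No new states can be added; the closed set is {B, E, F, G, H, I}.

{B, E, F, G, H, I}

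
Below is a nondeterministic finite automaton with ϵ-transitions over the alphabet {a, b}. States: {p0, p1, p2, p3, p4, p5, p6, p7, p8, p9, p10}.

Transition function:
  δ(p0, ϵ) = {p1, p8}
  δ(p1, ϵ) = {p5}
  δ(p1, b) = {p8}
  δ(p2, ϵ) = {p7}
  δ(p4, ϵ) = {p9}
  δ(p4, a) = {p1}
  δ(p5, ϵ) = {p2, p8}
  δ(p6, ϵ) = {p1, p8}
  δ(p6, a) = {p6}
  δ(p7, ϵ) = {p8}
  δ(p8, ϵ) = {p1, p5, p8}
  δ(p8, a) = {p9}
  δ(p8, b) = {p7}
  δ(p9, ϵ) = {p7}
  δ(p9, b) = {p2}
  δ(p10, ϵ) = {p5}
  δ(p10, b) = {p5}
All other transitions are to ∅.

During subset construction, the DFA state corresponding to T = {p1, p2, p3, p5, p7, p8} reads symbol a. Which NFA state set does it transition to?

p8 on a → {p9}.
No a-transition from p1, p2, p3, p5, p7.
Union after reading a: {p9}.
Now take the ϵ-closure:
From p9 via ϵ: add p7.
From p7 via ϵ: add p8.
From p8 via ϵ: add p1, p5.
From p5 via ϵ: add p2.
No new states can be added; the closed set is {p1, p2, p5, p7, p8, p9}.

{p1, p2, p5, p7, p8, p9}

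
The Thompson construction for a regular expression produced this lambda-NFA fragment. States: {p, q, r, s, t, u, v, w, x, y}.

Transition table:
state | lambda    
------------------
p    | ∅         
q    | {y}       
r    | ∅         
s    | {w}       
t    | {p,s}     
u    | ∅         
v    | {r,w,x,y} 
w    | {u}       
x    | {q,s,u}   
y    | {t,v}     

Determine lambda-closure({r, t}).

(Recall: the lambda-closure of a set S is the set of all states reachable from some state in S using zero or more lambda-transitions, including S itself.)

{p, r, s, t, u, w}

Start with {r, t}.
From t via lambda: add p, s.
From s via lambda: add w.
From w via lambda: add u.
No new states can be added; the closed set is {p, r, s, t, u, w}.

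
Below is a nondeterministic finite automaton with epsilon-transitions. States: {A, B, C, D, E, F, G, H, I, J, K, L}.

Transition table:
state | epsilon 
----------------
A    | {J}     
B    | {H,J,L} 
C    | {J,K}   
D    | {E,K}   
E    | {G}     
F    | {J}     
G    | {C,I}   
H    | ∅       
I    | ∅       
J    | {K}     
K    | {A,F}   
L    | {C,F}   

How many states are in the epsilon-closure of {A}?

4

Start with {A}.
From A via epsilon: add J.
From J via epsilon: add K.
From K via epsilon: add F.
epsilon-closure = {A, F, J, K}, which has 4 states.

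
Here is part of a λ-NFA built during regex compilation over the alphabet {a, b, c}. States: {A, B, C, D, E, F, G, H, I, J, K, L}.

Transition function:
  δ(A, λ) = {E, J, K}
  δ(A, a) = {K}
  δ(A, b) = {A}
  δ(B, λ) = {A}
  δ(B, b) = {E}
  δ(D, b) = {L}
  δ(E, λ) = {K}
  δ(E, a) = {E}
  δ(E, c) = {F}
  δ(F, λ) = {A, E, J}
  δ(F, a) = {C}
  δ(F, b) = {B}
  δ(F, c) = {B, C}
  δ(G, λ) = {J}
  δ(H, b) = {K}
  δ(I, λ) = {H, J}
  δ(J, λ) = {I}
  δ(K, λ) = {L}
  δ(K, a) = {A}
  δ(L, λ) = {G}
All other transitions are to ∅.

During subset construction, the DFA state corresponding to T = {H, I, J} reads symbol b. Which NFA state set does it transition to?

H on b → {K}.
No b-transition from I, J.
Union after reading b: {K}.
Now take the λ-closure:
From K via λ: add L.
From L via λ: add G.
From G via λ: add J.
From J via λ: add I.
From I via λ: add H.
No new states can be added; the closed set is {G, H, I, J, K, L}.

{G, H, I, J, K, L}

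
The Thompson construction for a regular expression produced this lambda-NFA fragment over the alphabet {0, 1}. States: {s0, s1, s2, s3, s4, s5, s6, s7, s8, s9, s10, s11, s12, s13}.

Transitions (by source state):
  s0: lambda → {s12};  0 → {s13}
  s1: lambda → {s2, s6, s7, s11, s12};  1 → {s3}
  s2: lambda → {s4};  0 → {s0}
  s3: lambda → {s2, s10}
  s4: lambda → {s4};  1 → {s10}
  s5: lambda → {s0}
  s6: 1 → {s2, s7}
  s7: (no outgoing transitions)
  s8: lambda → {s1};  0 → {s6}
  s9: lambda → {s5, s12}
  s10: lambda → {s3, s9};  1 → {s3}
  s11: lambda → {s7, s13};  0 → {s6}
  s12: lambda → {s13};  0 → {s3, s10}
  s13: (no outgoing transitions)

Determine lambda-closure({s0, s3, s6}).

{s0, s2, s3, s4, s5, s6, s9, s10, s12, s13}

Start with {s0, s3, s6}.
From s0 via lambda: add s12.
From s3 via lambda: add s2, s10.
From s2 via lambda: add s4.
From s10 via lambda: add s9.
From s12 via lambda: add s13.
From s9 via lambda: add s5.
No new states can be added; the closed set is {s0, s2, s3, s4, s5, s6, s9, s10, s12, s13}.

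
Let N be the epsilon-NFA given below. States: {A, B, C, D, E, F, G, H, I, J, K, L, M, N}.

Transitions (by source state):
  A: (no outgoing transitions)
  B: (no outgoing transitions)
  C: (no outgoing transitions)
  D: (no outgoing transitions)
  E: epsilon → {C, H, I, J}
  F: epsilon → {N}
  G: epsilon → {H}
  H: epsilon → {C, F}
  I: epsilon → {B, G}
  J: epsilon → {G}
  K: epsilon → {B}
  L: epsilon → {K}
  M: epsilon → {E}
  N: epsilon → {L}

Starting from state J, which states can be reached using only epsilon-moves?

{B, C, F, G, H, J, K, L, N}

Start with {J}.
From J via epsilon: add G.
From G via epsilon: add H.
From H via epsilon: add C, F.
From F via epsilon: add N.
From N via epsilon: add L.
From L via epsilon: add K.
From K via epsilon: add B.
No new states can be added; the closed set is {B, C, F, G, H, J, K, L, N}.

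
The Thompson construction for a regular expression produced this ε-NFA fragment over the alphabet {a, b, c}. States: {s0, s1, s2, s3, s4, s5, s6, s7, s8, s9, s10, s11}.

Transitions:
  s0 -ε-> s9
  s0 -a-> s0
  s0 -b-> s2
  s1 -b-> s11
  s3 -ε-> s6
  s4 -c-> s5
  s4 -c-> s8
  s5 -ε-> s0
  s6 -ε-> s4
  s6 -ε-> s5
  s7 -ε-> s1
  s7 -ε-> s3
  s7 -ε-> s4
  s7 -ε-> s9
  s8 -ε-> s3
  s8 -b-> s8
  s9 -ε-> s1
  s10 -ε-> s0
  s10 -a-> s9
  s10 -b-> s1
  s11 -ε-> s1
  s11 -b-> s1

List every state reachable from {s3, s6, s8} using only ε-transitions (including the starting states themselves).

{s0, s1, s3, s4, s5, s6, s8, s9}

Start with {s3, s6, s8}.
From s6 via ε: add s4, s5.
From s5 via ε: add s0.
From s0 via ε: add s9.
From s9 via ε: add s1.
No new states can be added; the closed set is {s0, s1, s3, s4, s5, s6, s8, s9}.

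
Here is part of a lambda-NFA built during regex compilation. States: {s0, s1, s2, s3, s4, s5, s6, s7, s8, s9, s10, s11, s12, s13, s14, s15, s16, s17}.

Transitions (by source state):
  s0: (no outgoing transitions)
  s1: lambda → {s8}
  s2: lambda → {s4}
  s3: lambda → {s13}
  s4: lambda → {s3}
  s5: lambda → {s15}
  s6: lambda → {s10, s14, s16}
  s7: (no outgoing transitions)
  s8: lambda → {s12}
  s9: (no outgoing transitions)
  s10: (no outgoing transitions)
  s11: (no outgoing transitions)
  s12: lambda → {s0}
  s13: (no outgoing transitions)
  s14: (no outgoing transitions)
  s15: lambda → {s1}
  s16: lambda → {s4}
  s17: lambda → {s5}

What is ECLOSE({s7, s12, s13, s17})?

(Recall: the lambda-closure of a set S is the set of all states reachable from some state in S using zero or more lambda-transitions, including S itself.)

{s0, s1, s5, s7, s8, s12, s13, s15, s17}

Start with {s7, s12, s13, s17}.
From s12 via lambda: add s0.
From s17 via lambda: add s5.
From s5 via lambda: add s15.
From s15 via lambda: add s1.
From s1 via lambda: add s8.
No new states can be added; the closed set is {s0, s1, s5, s7, s8, s12, s13, s15, s17}.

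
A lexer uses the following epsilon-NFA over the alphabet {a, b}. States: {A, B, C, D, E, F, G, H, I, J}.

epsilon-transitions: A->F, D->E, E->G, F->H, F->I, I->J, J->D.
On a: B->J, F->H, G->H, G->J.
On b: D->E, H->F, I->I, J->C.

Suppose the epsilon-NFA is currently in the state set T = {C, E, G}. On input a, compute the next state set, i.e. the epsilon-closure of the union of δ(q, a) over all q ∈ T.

{D, E, G, H, J}

G on a → {H, J}.
No a-transition from C, E.
Union after reading a: {H, J}.
Now take the epsilon-closure:
From J via epsilon: add D.
From D via epsilon: add E.
From E via epsilon: add G.
No new states can be added; the closed set is {D, E, G, H, J}.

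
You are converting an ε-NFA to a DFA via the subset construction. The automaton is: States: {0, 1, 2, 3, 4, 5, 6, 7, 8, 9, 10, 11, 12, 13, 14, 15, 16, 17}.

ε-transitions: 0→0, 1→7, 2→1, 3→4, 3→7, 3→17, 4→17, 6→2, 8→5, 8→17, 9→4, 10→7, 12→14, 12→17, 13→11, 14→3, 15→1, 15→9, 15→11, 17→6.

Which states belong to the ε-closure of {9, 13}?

{1, 2, 4, 6, 7, 9, 11, 13, 17}

Start with {9, 13}.
From 9 via ε: add 4.
From 13 via ε: add 11.
From 4 via ε: add 17.
From 17 via ε: add 6.
From 6 via ε: add 2.
From 2 via ε: add 1.
From 1 via ε: add 7.
No new states can be added; the closed set is {1, 2, 4, 6, 7, 9, 11, 13, 17}.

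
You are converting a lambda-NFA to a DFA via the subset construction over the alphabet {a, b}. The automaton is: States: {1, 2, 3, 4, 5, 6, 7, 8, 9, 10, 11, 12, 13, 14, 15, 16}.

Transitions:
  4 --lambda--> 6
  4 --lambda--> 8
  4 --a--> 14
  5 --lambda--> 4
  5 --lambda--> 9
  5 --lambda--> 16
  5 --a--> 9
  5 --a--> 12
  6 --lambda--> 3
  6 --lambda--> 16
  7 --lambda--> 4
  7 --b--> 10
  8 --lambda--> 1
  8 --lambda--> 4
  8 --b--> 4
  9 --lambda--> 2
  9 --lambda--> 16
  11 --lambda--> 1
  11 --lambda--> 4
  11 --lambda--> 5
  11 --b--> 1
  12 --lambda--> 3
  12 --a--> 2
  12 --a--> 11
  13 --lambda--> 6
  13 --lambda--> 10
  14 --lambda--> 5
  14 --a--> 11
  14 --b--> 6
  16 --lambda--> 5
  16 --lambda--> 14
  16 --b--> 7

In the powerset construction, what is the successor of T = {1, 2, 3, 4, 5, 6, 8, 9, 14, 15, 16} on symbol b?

8 on b → {4}.
14 on b → {6}.
16 on b → {7}.
No b-transition from 1, 2, 3, 4, 5, 6, 9, 15.
Union after reading b: {4, 6, 7}.
Now take the lambda-closure:
From 4 via lambda: add 8.
From 6 via lambda: add 3, 16.
From 8 via lambda: add 1.
From 16 via lambda: add 5, 14.
From 5 via lambda: add 9.
From 9 via lambda: add 2.
No new states can be added; the closed set is {1, 2, 3, 4, 5, 6, 7, 8, 9, 14, 16}.

{1, 2, 3, 4, 5, 6, 7, 8, 9, 14, 16}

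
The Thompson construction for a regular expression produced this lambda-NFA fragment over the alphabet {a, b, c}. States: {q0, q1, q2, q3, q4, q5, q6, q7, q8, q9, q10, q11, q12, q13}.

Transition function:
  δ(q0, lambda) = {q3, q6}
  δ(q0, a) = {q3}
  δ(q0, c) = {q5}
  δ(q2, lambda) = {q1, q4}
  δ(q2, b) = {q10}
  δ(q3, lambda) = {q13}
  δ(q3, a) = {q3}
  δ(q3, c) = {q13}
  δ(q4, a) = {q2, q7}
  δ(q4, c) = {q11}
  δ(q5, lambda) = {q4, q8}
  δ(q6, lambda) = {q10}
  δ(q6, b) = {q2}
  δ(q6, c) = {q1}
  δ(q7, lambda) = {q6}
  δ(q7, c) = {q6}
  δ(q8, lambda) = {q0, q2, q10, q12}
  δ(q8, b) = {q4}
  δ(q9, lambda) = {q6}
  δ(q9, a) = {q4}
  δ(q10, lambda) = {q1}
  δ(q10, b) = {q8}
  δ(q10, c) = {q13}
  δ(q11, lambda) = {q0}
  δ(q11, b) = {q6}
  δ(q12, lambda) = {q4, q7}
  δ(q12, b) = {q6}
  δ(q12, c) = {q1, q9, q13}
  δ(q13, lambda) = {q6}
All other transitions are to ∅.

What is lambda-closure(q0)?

Start with {q0}.
From q0 via lambda: add q3, q6.
From q3 via lambda: add q13.
From q6 via lambda: add q10.
From q10 via lambda: add q1.
No new states can be added; the closed set is {q0, q1, q3, q6, q10, q13}.

{q0, q1, q3, q6, q10, q13}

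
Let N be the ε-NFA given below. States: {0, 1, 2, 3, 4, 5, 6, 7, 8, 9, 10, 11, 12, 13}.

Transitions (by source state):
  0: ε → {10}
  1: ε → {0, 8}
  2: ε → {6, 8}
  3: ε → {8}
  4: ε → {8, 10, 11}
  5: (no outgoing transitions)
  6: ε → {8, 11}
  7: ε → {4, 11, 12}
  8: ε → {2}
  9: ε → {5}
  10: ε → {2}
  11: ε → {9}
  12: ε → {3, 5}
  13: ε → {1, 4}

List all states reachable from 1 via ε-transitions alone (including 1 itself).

{0, 1, 2, 5, 6, 8, 9, 10, 11}

Start with {1}.
From 1 via ε: add 0, 8.
From 0 via ε: add 10.
From 8 via ε: add 2.
From 2 via ε: add 6.
From 6 via ε: add 11.
From 11 via ε: add 9.
From 9 via ε: add 5.
No new states can be added; the closed set is {0, 1, 2, 5, 6, 8, 9, 10, 11}.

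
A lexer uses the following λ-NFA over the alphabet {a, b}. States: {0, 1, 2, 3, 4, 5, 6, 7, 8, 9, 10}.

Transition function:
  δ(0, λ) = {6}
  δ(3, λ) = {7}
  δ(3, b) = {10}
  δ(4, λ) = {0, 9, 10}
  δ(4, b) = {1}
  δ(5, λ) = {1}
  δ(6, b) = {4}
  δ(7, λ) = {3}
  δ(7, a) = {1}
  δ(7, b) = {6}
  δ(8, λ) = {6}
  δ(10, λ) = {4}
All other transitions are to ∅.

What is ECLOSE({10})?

Start with {10}.
From 10 via λ: add 4.
From 4 via λ: add 0, 9.
From 0 via λ: add 6.
No new states can be added; the closed set is {0, 4, 6, 9, 10}.

{0, 4, 6, 9, 10}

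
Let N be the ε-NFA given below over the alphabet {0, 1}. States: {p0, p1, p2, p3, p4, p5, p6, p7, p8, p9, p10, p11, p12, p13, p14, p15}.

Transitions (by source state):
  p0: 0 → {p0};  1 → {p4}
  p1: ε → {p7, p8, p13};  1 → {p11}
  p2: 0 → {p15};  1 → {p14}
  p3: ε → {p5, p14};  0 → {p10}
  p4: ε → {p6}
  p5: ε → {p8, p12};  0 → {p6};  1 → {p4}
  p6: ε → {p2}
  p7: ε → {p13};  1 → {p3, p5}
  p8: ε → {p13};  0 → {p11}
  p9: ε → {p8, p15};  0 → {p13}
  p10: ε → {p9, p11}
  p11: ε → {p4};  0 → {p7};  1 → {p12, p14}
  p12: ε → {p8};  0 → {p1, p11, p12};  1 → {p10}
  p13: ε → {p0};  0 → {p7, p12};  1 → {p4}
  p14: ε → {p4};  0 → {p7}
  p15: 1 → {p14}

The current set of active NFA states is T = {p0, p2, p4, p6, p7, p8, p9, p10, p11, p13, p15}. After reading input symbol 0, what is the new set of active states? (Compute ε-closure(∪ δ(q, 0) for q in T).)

{p0, p2, p4, p6, p7, p8, p11, p12, p13, p15}

p0 on 0 → {p0}.
p2 on 0 → {p15}.
p8 on 0 → {p11}.
p9 on 0 → {p13}.
p11 on 0 → {p7}.
p13 on 0 → {p7, p12}.
No 0-transition from p4, p6, p7, p10, p15.
Union after reading 0: {p0, p7, p11, p12, p13, p15}.
Now take the ε-closure:
From p11 via ε: add p4.
From p12 via ε: add p8.
From p4 via ε: add p6.
From p6 via ε: add p2.
No new states can be added; the closed set is {p0, p2, p4, p6, p7, p8, p11, p12, p13, p15}.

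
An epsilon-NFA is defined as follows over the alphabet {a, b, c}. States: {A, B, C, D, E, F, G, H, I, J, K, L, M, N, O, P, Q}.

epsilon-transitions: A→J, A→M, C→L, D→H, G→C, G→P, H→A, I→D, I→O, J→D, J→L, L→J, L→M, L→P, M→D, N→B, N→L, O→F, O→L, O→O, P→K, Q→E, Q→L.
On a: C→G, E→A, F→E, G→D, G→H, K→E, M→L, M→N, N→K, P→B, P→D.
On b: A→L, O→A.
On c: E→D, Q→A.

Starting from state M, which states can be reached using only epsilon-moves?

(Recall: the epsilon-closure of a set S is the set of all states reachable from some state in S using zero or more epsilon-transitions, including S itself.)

{A, D, H, J, K, L, M, P}

Start with {M}.
From M via epsilon: add D.
From D via epsilon: add H.
From H via epsilon: add A.
From A via epsilon: add J.
From J via epsilon: add L.
From L via epsilon: add P.
From P via epsilon: add K.
No new states can be added; the closed set is {A, D, H, J, K, L, M, P}.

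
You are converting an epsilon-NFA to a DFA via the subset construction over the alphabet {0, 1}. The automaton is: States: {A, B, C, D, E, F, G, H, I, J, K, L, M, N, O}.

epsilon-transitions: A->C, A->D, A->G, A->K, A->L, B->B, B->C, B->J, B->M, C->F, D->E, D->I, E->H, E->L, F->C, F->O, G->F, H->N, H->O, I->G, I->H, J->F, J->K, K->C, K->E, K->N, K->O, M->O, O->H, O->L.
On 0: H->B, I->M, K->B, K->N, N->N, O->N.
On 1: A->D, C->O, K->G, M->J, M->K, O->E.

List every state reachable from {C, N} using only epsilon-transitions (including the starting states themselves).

{C, F, H, L, N, O}

Start with {C, N}.
From C via epsilon: add F.
From F via epsilon: add O.
From O via epsilon: add H, L.
No new states can be added; the closed set is {C, F, H, L, N, O}.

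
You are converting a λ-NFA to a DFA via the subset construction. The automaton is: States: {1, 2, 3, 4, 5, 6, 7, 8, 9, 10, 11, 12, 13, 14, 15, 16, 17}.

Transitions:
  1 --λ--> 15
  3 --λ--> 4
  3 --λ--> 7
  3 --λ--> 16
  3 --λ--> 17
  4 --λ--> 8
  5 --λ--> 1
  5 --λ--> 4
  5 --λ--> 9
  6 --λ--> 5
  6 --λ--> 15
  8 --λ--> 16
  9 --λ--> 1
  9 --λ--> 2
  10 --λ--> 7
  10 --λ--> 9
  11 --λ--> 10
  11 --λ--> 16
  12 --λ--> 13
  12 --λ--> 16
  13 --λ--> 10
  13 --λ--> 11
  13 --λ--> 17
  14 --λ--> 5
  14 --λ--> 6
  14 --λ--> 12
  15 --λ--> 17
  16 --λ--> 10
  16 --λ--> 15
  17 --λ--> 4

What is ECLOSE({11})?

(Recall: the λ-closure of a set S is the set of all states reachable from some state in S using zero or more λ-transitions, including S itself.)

{1, 2, 4, 7, 8, 9, 10, 11, 15, 16, 17}

Start with {11}.
From 11 via λ: add 10, 16.
From 10 via λ: add 7, 9.
From 16 via λ: add 15.
From 9 via λ: add 1, 2.
From 15 via λ: add 17.
From 17 via λ: add 4.
From 4 via λ: add 8.
No new states can be added; the closed set is {1, 2, 4, 7, 8, 9, 10, 11, 15, 16, 17}.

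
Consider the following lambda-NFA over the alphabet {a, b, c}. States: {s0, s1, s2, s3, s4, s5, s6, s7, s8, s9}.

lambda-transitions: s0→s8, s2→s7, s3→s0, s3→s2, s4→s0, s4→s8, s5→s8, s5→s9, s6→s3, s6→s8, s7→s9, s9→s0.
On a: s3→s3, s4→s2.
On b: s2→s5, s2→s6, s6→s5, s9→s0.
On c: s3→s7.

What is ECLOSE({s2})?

{s0, s2, s7, s8, s9}

Start with {s2}.
From s2 via lambda: add s7.
From s7 via lambda: add s9.
From s9 via lambda: add s0.
From s0 via lambda: add s8.
No new states can be added; the closed set is {s0, s2, s7, s8, s9}.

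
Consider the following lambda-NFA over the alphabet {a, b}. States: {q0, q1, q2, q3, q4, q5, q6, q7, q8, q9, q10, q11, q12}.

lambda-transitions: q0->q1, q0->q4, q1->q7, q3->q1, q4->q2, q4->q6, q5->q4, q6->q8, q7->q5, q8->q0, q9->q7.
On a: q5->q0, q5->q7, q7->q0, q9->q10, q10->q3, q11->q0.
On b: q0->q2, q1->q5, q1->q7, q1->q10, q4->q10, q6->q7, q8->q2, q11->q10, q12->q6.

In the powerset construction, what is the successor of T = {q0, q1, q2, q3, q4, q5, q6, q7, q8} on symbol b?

{q0, q1, q2, q4, q5, q6, q7, q8, q10}

q0 on b → {q2}.
q1 on b → {q5, q7, q10}.
q4 on b → {q10}.
q6 on b → {q7}.
q8 on b → {q2}.
No b-transition from q2, q3, q5, q7.
Union after reading b: {q2, q5, q7, q10}.
Now take the lambda-closure:
From q5 via lambda: add q4.
From q4 via lambda: add q6.
From q6 via lambda: add q8.
From q8 via lambda: add q0.
From q0 via lambda: add q1.
No new states can be added; the closed set is {q0, q1, q2, q4, q5, q6, q7, q8, q10}.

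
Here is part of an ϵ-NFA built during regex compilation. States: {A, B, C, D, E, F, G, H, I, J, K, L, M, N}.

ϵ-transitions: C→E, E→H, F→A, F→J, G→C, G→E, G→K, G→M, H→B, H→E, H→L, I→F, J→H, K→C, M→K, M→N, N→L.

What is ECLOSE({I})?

{A, B, E, F, H, I, J, L}

Start with {I}.
From I via ϵ: add F.
From F via ϵ: add A, J.
From J via ϵ: add H.
From H via ϵ: add B, E, L.
No new states can be added; the closed set is {A, B, E, F, H, I, J, L}.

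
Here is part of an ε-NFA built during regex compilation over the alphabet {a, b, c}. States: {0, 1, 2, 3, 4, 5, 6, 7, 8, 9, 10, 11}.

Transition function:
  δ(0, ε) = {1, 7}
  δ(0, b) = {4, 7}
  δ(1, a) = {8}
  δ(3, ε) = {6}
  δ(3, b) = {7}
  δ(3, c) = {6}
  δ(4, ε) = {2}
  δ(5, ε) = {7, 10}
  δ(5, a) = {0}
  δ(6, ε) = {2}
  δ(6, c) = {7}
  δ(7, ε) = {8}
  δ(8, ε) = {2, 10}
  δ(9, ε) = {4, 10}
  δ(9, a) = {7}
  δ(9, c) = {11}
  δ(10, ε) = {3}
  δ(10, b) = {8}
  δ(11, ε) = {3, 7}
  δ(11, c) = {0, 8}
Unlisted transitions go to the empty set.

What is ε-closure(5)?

{2, 3, 5, 6, 7, 8, 10}

Start with {5}.
From 5 via ε: add 7, 10.
From 7 via ε: add 8.
From 10 via ε: add 3.
From 3 via ε: add 6.
From 8 via ε: add 2.
No new states can be added; the closed set is {2, 3, 5, 6, 7, 8, 10}.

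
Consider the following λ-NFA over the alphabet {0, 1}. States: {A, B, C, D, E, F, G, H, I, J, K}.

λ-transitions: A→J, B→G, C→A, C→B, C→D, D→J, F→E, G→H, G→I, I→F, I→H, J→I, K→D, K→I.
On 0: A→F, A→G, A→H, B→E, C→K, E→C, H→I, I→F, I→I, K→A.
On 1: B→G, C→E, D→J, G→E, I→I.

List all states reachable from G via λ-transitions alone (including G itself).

Start with {G}.
From G via λ: add H, I.
From I via λ: add F.
From F via λ: add E.
No new states can be added; the closed set is {E, F, G, H, I}.

{E, F, G, H, I}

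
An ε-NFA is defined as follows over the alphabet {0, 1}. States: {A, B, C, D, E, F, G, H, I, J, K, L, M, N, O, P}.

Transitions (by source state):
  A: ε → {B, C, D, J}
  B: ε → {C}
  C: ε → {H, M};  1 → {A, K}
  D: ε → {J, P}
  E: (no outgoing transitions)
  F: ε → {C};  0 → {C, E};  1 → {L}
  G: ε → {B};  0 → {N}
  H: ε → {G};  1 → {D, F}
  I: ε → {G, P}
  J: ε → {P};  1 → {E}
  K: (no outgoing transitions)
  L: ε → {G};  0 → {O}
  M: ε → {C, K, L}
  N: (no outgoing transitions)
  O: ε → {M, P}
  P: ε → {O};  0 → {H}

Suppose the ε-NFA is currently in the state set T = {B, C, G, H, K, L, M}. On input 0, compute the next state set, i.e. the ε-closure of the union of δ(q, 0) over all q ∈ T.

{B, C, G, H, K, L, M, N, O, P}

G on 0 → {N}.
L on 0 → {O}.
No 0-transition from B, C, H, K, M.
Union after reading 0: {N, O}.
Now take the ε-closure:
From O via ε: add M, P.
From M via ε: add C, K, L.
From C via ε: add H.
From L via ε: add G.
From G via ε: add B.
No new states can be added; the closed set is {B, C, G, H, K, L, M, N, O, P}.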